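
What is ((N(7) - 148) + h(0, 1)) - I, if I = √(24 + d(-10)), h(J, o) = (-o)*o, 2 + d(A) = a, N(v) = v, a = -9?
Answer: -142 - √13 ≈ -145.61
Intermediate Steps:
d(A) = -11 (d(A) = -2 - 9 = -11)
h(J, o) = -o²
I = √13 (I = √(24 - 11) = √13 ≈ 3.6056)
((N(7) - 148) + h(0, 1)) - I = ((7 - 148) - 1*1²) - √13 = (-141 - 1*1) - √13 = (-141 - 1) - √13 = -142 - √13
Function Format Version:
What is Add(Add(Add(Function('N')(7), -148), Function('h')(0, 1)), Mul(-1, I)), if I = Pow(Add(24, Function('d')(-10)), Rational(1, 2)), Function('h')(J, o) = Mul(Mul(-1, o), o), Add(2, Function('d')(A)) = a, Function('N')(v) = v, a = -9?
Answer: Add(-142, Mul(-1, Pow(13, Rational(1, 2)))) ≈ -145.61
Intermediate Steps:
Function('d')(A) = -11 (Function('d')(A) = Add(-2, -9) = -11)
Function('h')(J, o) = Mul(-1, Pow(o, 2))
I = Pow(13, Rational(1, 2)) (I = Pow(Add(24, -11), Rational(1, 2)) = Pow(13, Rational(1, 2)) ≈ 3.6056)
Add(Add(Add(Function('N')(7), -148), Function('h')(0, 1)), Mul(-1, I)) = Add(Add(Add(7, -148), Mul(-1, Pow(1, 2))), Mul(-1, Pow(13, Rational(1, 2)))) = Add(Add(-141, Mul(-1, 1)), Mul(-1, Pow(13, Rational(1, 2)))) = Add(Add(-141, -1), Mul(-1, Pow(13, Rational(1, 2)))) = Add(-142, Mul(-1, Pow(13, Rational(1, 2))))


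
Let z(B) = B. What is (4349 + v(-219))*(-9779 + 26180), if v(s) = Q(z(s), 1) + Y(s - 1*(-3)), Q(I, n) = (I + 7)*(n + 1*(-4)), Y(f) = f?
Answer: 78216369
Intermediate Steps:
Q(I, n) = (-4 + n)*(7 + I) (Q(I, n) = (7 + I)*(n - 4) = (7 + I)*(-4 + n) = (-4 + n)*(7 + I))
v(s) = -18 - 2*s (v(s) = (-28 - 4*s + 7*1 + s*1) + (s - 1*(-3)) = (-28 - 4*s + 7 + s) + (s + 3) = (-21 - 3*s) + (3 + s) = -18 - 2*s)
(4349 + v(-219))*(-9779 + 26180) = (4349 + (-18 - 2*(-219)))*(-9779 + 26180) = (4349 + (-18 + 438))*16401 = (4349 + 420)*16401 = 4769*16401 = 78216369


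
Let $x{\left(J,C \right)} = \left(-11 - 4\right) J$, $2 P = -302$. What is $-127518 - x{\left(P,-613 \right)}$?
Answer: $-129783$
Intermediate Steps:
$P = -151$ ($P = \frac{1}{2} \left(-302\right) = -151$)
$x{\left(J,C \right)} = - 15 J$
$-127518 - x{\left(P,-613 \right)} = -127518 - \left(-15\right) \left(-151\right) = -127518 - 2265 = -129783$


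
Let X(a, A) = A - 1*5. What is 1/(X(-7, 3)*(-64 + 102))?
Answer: -1/76 ≈ -0.013158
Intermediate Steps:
X(a, A) = -5 + A (X(a, A) = A - 5 = -5 + A)
1/(X(-7, 3)*(-64 + 102)) = 1/((-5 + 3)*(-64 + 102)) = 1/(-2*38) = 1/(-76) = -1/76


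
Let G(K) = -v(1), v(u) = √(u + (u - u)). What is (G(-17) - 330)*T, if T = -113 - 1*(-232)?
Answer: -39389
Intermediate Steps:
T = 119 (T = -113 + 232 = 119)
v(u) = √u (v(u) = √(u + 0) = √u)
G(K) = -1 (G(K) = -√1 = -1*1 = -1)
(G(-17) - 330)*T = (-1 - 330)*119 = -331*119 = -39389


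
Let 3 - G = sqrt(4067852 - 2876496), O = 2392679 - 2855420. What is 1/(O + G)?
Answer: -231369/107062632644 + sqrt(297839)/107062632644 ≈ -2.1560e-6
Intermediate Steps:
O = -462741
G = 3 - 2*sqrt(297839) (G = 3 - sqrt(4067852 - 2876496) = 3 - sqrt(1191356) = 3 - 2*sqrt(297839) ≈ -1088.5)
1/(O + G) = 1/(-462741 + (3 - 2*sqrt(297839))) = 1/(-462738 - 2*sqrt(297839))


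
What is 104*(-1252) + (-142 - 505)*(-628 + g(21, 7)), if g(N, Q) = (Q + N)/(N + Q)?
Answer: 275461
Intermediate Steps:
g(N, Q) = 1 (g(N, Q) = (N + Q)/(N + Q) = 1)
104*(-1252) + (-142 - 505)*(-628 + g(21, 7)) = 104*(-1252) + (-142 - 505)*(-628 + 1) = -130208 - 647*(-627) = -130208 + 405669 = 275461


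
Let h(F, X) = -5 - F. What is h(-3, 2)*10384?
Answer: -20768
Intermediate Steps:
h(-3, 2)*10384 = (-5 - 1*(-3))*10384 = (-5 + 3)*10384 = -2*10384 = -20768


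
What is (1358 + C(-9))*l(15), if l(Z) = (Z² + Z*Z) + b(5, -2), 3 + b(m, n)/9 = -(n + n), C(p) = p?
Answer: 619191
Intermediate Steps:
b(m, n) = -27 - 18*n (b(m, n) = -27 + 9*(-(n + n)) = -27 + 9*(-2*n) = -27 - 18*n)
l(Z) = 9 + 2*Z² (l(Z) = (Z² + Z*Z) + (-27 - 18*(-2)) = (Z² + Z²) + (-27 + 36) = 2*Z² + 9 = 9 + 2*Z²)
(1358 + C(-9))*l(15) = (1358 - 9)*(9 + 2*15²) = 1349*(9 + 2*225) = 1349*(9 + 450) = 1349*459 = 619191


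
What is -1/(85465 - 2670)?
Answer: -1/82795 ≈ -1.2078e-5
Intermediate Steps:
-1/(85465 - 2670) = -1/82795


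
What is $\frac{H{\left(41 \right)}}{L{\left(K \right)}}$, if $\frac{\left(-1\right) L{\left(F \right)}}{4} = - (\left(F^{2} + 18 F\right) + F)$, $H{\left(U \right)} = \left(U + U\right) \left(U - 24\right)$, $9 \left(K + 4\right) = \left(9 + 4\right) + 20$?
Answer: $- \frac{6273}{112} \approx -56.009$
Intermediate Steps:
$K = - \frac{1}{3}$ ($K = -4 + \frac{\left(9 + 4\right) + 20}{9} = -4 + \frac{13 + 20}{9} = -4 + \frac{1}{9} \cdot 33 = -4 + \frac{11}{3} = - \frac{1}{3} \approx -0.33333$)
$H{\left(U \right)} = 2 U \left(-24 + U\right)$
$L{\left(F \right)} = 4 F^{2} + 76 F$ ($L{\left(F \right)} = - 4 \left(- (\left(F^{2} + 18 F\right) + F)\right) = - 4 \left(- (F^{2} + 19 F)\right) = - 4 \left(- F^{2} - 19 F\right) = 4 F^{2} + 76 F$)
$\frac{H{\left(41 \right)}}{L{\left(K \right)}} = \frac{2 \cdot 41 \left(-24 + 41\right)}{4 \left(- \frac{1}{3}\right) \left(19 - \frac{1}{3}\right)} = \frac{2 \cdot 41 \cdot 17}{4 \left(- \frac{1}{3}\right) \frac{56}{3}} = \frac{1394}{- \frac{224}{9}} = 1394 \left(- \frac{9}{224}\right) = - \frac{6273}{112}$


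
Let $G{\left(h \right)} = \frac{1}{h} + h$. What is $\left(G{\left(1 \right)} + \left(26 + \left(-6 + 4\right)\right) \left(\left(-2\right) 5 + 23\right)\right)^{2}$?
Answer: $98596$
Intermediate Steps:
$G{\left(h \right)} = h + \frac{1}{h}$
$\left(G{\left(1 \right)} + \left(26 + \left(-6 + 4\right)\right) \left(\left(-2\right) 5 + 23\right)\right)^{2} = \left(\left(1 + 1^{-1}\right) + \left(26 + \left(-6 + 4\right)\right) \left(\left(-2\right) 5 + 23\right)\right)^{2} = \left(\left(1 + 1\right) + \left(26 - 2\right) \left(-10 + 23\right)\right)^{2} = \left(2 + 24 \cdot 13\right)^{2} = \left(2 + 312\right)^{2} = 314^{2} = 98596$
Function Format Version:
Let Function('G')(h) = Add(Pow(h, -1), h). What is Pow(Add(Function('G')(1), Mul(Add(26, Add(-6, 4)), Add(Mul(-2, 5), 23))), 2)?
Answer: 98596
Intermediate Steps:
Function('G')(h) = Add(h, Pow(h, -1))
Pow(Add(Function('G')(1), Mul(Add(26, Add(-6, 4)), Add(Mul(-2, 5), 23))), 2) = Pow(Add(Add(1, Pow(1, -1)), Mul(Add(26, Add(-6, 4)), Add(Mul(-2, 5), 23))), 2) = Pow(Add(Add(1, 1), Mul(Add(26, -2), Add(-10, 23))), 2) = Pow(Add(2, Mul(24, 13)), 2) = Pow(Add(2, 312), 2) = Pow(314, 2) = 98596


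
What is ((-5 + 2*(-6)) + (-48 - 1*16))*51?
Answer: -4131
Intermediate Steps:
((-5 + 2*(-6)) + (-48 - 1*16))*51 = ((-5 - 12) + (-48 - 16))*51 = (-17 - 64)*51 = -81*51 = -4131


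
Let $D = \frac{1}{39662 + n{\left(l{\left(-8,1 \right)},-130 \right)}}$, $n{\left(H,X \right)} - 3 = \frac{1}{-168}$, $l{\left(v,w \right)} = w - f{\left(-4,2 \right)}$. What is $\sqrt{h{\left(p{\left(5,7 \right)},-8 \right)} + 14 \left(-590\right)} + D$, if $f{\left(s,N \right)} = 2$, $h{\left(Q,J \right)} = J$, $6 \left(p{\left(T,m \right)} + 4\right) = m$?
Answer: $\frac{168}{6663719} + 2 i \sqrt{2067} \approx 2.5211 \cdot 10^{-5} + 90.929 i$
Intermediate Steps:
$p{\left(T,m \right)} = -4 + \frac{m}{6}$
$l{\left(v,w \right)} = -2 + w$ ($l{\left(v,w \right)} = w - 2 = -2 + w$)
$n{\left(H,X \right)} = \frac{503}{168}$ ($n{\left(H,X \right)} = 3 + \frac{1}{-168} = 3 - \frac{1}{168} = \frac{503}{168}$)
$D = \frac{168}{6663719}$ ($D = \frac{1}{39662 + \frac{503}{168}} = \frac{1}{\frac{6663719}{168}} = \frac{168}{6663719} \approx 2.5211 \cdot 10^{-5}$)
$\sqrt{h{\left(p{\left(5,7 \right)},-8 \right)} + 14 \left(-590\right)} + D = \sqrt{-8 + 14 \left(-590\right)} + \frac{168}{6663719} = \sqrt{-8 - 8260} + \frac{168}{6663719} = \sqrt{-8268} + \frac{168}{6663719} = 2 i \sqrt{2067} + \frac{168}{6663719} = \frac{168}{6663719} + 2 i \sqrt{2067}$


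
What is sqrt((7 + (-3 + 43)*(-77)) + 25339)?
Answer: 3*sqrt(2474) ≈ 149.22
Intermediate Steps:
sqrt((7 + (-3 + 43)*(-77)) + 25339) = sqrt((7 + 40*(-77)) + 25339) = sqrt((7 - 3080) + 25339) = sqrt(-3073 + 25339) = sqrt(22266) = 3*sqrt(2474)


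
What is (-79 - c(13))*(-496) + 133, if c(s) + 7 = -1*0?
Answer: 35845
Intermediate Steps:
c(s) = -7 (c(s) = -7 - 1*0 = -7 + 0 = -7)
(-79 - c(13))*(-496) + 133 = (-79 - 1*(-7))*(-496) + 133 = (-79 + 7)*(-496) + 133 = -72*(-496) + 133 = 35712 + 133 = 35845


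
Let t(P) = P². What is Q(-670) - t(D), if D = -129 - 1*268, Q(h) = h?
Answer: -158279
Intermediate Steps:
D = -397 (D = -129 - 268 = -397)
Q(-670) - t(D) = -670 - 1*(-397)² = -670 - 1*157609 = -670 - 157609 = -158279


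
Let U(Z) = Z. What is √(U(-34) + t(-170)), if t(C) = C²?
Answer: √28866 ≈ 169.90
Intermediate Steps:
√(U(-34) + t(-170)) = √(-34 + (-170)²) = √(-34 + 28900) = √28866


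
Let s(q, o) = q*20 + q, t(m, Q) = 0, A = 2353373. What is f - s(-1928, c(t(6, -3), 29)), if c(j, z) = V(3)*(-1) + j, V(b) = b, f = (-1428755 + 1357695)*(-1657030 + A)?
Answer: -49482093092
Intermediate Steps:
f = -49482133580 (f = (-1428755 + 1357695)*(-1657030 + 2353373) = -71060*696343 = -49482133580)
c(j, z) = -3 + j (c(j, z) = 3*(-1) + j = -3 + j)
s(q, o) = 21*q (s(q, o) = 20*q + q = 21*q)
f - s(-1928, c(t(6, -3), 29)) = -49482133580 - 21*(-1928) = -49482133580 - 1*(-40488) = -49482133580 + 40488 = -49482093092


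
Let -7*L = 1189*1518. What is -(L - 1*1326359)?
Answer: 11089415/7 ≈ 1.5842e+6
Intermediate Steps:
L = -1804902/7 (L = -1189*1518/7 = -⅐*1804902 = -1804902/7 ≈ -2.5784e+5)
-(L - 1*1326359) = -(-1804902/7 - 1*1326359) = -(-1804902/7 - 1326359) = -1*(-11089415/7) = 11089415/7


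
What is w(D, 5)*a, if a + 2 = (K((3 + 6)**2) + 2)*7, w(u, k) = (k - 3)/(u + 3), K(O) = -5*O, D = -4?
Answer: 5646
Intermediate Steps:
w(u, k) = (-3 + k)/(3 + u)
a = -2823 (a = -2 + (-5*(3 + 6)**2 + 2)*7 = -2 + (-5*9**2 + 2)*7 = -2 + (-5*81 + 2)*7 = -2 + (-405 + 2)*7 = -2 - 403*7 = -2 - 2821 = -2823)
w(D, 5)*a = ((-3 + 5)/(3 - 4))*(-2823) = (2/(-1))*(-2823) = -1*2*(-2823) = -2*(-2823) = 5646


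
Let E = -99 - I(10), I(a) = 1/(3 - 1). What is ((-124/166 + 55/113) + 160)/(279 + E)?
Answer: 2996398/3367061 ≈ 0.88991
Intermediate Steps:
I(a) = ½ (I(a) = 1/2 = ½)
E = -199/2 (E = -99 - 1*½ = -99 - ½ = -199/2 ≈ -99.500)
((-124/166 + 55/113) + 160)/(279 + E) = ((-124/166 + 55/113) + 160)/(279 - 199/2) = ((-124*1/166 + 55*(1/113)) + 160)/(359/2) = ((-62/83 + 55/113) + 160)*(2/359) = (-2441/9379 + 160)*(2/359) = (1498199/9379)*(2/359) = 2996398/3367061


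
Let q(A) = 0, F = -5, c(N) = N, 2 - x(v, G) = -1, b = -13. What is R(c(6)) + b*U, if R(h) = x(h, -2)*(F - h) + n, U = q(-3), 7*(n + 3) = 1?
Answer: -251/7 ≈ -35.857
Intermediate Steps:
x(v, G) = 3 (x(v, G) = 2 - 1*(-1) = 2 + 1 = 3)
n = -20/7 (n = -3 + (⅐)*1 = -3 + ⅐ = -20/7 ≈ -2.8571)
U = 0
R(h) = -125/7 - 3*h (R(h) = 3*(-5 - h) - 20/7 = (-15 - 3*h) - 20/7 = -125/7 - 3*h)
R(c(6)) + b*U = (-125/7 - 3*6) - 13*0 = (-125/7 - 18) + 0 = -251/7 + 0 = -251/7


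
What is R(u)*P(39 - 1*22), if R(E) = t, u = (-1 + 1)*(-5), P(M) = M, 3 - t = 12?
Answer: -153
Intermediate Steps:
t = -9 (t = 3 - 1*12 = 3 - 12 = -9)
u = 0 (u = 0*(-5) = 0)
R(E) = -9
R(u)*P(39 - 1*22) = -9*(39 - 1*22) = -9*(39 - 22) = -9*17 = -153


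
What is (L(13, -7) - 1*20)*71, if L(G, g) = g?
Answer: -1917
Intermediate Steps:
(L(13, -7) - 1*20)*71 = (-7 - 1*20)*71 = (-7 - 20)*71 = -27*71 = -1917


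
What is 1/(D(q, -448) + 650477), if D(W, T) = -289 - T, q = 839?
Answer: 1/650636 ≈ 1.5370e-6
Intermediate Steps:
1/(D(q, -448) + 650477) = 1/((-289 - 1*(-448)) + 650477) = 1/((-289 + 448) + 650477) = 1/(159 + 650477) = 1/650636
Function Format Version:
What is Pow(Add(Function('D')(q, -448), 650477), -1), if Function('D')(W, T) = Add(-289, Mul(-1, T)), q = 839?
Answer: Rational(1, 650636) ≈ 1.5370e-6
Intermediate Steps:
Pow(Add(Function('D')(q, -448), 650477), -1) = Pow(Add(Add(-289, Mul(-1, -448)), 650477), -1) = Pow(Add(Add(-289, 448), 650477), -1) = Pow(Add(159, 650477), -1) = Pow(650636, -1) = Rational(1, 650636)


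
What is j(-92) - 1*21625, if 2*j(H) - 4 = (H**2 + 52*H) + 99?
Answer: -39467/2 ≈ -19734.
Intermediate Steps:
j(H) = 103/2 + H**2/2 + 26*H (j(H) = 2 + ((H**2 + 52*H) + 99)/2 = 2 + (99 + H**2 + 52*H)/2 = 2 + (99/2 + H**2/2 + 26*H) = 103/2 + H**2/2 + 26*H)
j(-92) - 1*21625 = (103/2 + (1/2)*(-92)**2 + 26*(-92)) - 1*21625 = (103/2 + (1/2)*8464 - 2392) - 21625 = (103/2 + 4232 - 2392) - 21625 = 3783/2 - 21625 = -39467/2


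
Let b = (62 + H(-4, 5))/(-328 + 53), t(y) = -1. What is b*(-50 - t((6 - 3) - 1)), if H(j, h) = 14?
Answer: 3724/275 ≈ 13.542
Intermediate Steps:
b = -76/275 (b = (62 + 14)/(-328 + 53) = 76/(-275) = 76*(-1/275) = -76/275 ≈ -0.27636)
b*(-50 - t((6 - 3) - 1)) = -76*(-50 - 1*(-1))/275 = -76*(-50 + 1)/275 = -76/275*(-49) = 3724/275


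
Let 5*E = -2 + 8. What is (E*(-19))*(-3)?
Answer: 342/5 ≈ 68.400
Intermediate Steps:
E = 6/5 (E = (-2 + 8)/5 = (⅕)*6 = 6/5 ≈ 1.2000)
(E*(-19))*(-3) = ((6/5)*(-19))*(-3) = -114/5*(-3) = 342/5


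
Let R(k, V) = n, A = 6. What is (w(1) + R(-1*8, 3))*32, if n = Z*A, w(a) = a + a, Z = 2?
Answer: 448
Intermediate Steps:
w(a) = 2*a
n = 12 (n = 2*6 = 12)
R(k, V) = 12
(w(1) + R(-1*8, 3))*32 = (2*1 + 12)*32 = (2 + 12)*32 = 14*32 = 448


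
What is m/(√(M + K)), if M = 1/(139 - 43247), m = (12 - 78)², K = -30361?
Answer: -792*I*√14104959035453/118981999 ≈ -24.999*I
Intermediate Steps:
m = 4356 (m = (-66)² = 4356)
M = -1/43108 (M = 1/(-43108) = -1/43108 ≈ -2.3198e-5)
m/(√(M + K)) = 4356/(√(-1/43108 - 30361)) = 4356/(√(-1308801989/43108)) = 4356/((I*√14104959035453/21554)) = 4356*(-2*I*√14104959035453/1308801989) = -792*I*√14104959035453/118981999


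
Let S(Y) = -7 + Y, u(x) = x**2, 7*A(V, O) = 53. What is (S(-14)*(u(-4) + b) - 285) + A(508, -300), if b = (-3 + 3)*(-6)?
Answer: -4294/7 ≈ -613.43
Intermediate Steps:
b = 0 (b = 0*(-6) = 0)
A(V, O) = 53/7 (A(V, O) = (1/7)*53 = 53/7)
(S(-14)*(u(-4) + b) - 285) + A(508, -300) = ((-7 - 14)*((-4)**2 + 0) - 285) + 53/7 = (-21*(16 + 0) - 285) + 53/7 = (-21*16 - 285) + 53/7 = (-336 - 285) + 53/7 = -621 + 53/7 = -4294/7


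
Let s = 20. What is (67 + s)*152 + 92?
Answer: 13316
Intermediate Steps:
(67 + s)*152 + 92 = (67 + 20)*152 + 92 = 87*152 + 92 = 13224 + 92 = 13316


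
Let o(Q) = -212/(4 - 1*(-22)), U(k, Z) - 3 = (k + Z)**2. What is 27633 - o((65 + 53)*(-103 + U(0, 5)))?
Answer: 359335/13 ≈ 27641.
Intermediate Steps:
U(k, Z) = 3 + (Z + k)**2 (U(k, Z) = 3 + (k + Z)**2 = 3 + (Z + k)**2)
o(Q) = -106/13 (o(Q) = -212/(4 + 22) = -212/26 = -212*1/26 = -106/13)
27633 - o((65 + 53)*(-103 + U(0, 5))) = 27633 - 1*(-106/13) = 27633 + 106/13 = 359335/13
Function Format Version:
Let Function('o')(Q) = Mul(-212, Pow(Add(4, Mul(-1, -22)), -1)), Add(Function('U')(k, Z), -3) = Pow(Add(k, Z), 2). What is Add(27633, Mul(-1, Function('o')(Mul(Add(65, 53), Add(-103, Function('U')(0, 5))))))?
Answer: Rational(359335, 13) ≈ 27641.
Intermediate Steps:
Function('U')(k, Z) = Add(3, Pow(Add(Z, k), 2)) (Function('U')(k, Z) = Add(3, Pow(Add(k, Z), 2)) = Add(3, Pow(Add(Z, k), 2)))
Function('o')(Q) = Rational(-106, 13) (Function('o')(Q) = Mul(-212, Pow(Add(4, 22), -1)) = Mul(-212, Pow(26, -1)) = Mul(-212, Rational(1, 26)) = Rational(-106, 13))
Add(27633, Mul(-1, Function('o')(Mul(Add(65, 53), Add(-103, Function('U')(0, 5)))))) = Add(27633, Mul(-1, Rational(-106, 13))) = Add(27633, Rational(106, 13)) = Rational(359335, 13)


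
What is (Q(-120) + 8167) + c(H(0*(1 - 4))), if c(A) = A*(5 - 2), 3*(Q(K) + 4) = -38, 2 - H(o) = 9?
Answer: 24388/3 ≈ 8129.3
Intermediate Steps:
H(o) = -7 (H(o) = 2 - 1*9 = 2 - 9 = -7)
Q(K) = -50/3 (Q(K) = -4 + (⅓)*(-38) = -4 - 38/3 = -50/3)
c(A) = 3*A (c(A) = A*3 = 3*A)
(Q(-120) + 8167) + c(H(0*(1 - 4))) = (-50/3 + 8167) + 3*(-7) = 24451/3 - 21 = 24388/3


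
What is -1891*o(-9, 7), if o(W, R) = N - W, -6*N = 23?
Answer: -58621/6 ≈ -9770.2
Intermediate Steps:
N = -23/6 (N = -⅙*23 = -23/6 ≈ -3.8333)
o(W, R) = -23/6 - W
-1891*o(-9, 7) = -1891*(-23/6 - 1*(-9)) = -1891*(-23/6 + 9) = -1891*31/6 = -58621/6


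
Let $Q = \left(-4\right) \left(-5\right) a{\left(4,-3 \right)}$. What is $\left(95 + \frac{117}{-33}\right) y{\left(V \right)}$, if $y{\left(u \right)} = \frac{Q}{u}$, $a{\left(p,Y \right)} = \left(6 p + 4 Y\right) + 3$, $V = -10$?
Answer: $- \frac{30180}{11} \approx -2743.6$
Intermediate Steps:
$a{\left(p,Y \right)} = 3 + 4 Y + 6 p$ ($a{\left(p,Y \right)} = \left(4 Y + 6 p\right) + 3 = 3 + 4 Y + 6 p$)
$Q = 300$ ($Q = \left(-4\right) \left(-5\right) \left(3 + 4 \left(-3\right) + 6 \cdot 4\right) = 20 \left(3 - 12 + 24\right) = 20 \cdot 15 = 300$)
$y{\left(u \right)} = \frac{300}{u}$
$\left(95 + \frac{117}{-33}\right) y{\left(V \right)} = \left(95 + \frac{117}{-33}\right) \frac{300}{-10} = \left(95 + 117 \left(- \frac{1}{33}\right)\right) 300 \left(- \frac{1}{10}\right) = \left(95 - \frac{39}{11}\right) \left(-30\right) = \frac{1006}{11} \left(-30\right) = - \frac{30180}{11}$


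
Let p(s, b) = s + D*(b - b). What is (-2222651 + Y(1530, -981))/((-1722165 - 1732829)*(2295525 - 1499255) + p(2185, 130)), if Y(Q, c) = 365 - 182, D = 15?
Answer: 2222468/2751108070195 ≈ 8.0785e-7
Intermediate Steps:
Y(Q, c) = 183
p(s, b) = s (p(s, b) = s + 15*(b - b) = s + 15*0 = s + 0 = s)
(-2222651 + Y(1530, -981))/((-1722165 - 1732829)*(2295525 - 1499255) + p(2185, 130)) = (-2222651 + 183)/((-1722165 - 1732829)*(2295525 - 1499255) + 2185) = -2222468/(-3454994*796270 + 2185) = -2222468/(-2751108072380 + 2185) = -2222468/(-2751108070195) = -2222468*(-1/2751108070195) = 2222468/2751108070195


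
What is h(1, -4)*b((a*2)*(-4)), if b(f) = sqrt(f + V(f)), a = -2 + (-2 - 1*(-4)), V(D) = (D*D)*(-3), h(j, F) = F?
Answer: 0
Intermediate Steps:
V(D) = -3*D**2 (V(D) = D**2*(-3) = -3*D**2)
a = 0 (a = -2 + (-2 + 4) = -2 + 2 = 0)
b(f) = sqrt(f - 3*f**2)
h(1, -4)*b((a*2)*(-4)) = -4*0*sqrt(1 - 3*0*2*(-4)) = -4*0*sqrt(1 - 0*(-4)) = -4*sqrt(0*(1 - 3*0)) = -4*sqrt(0*(1 + 0)) = -4*sqrt(0*1) = -4*sqrt(0) = -4*0 = 0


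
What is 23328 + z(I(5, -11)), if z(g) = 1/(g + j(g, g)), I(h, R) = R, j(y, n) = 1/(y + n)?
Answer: 5668682/243 ≈ 23328.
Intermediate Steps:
j(y, n) = 1/(n + y)
z(g) = 1/(g + 1/(2*g)) (z(g) = 1/(g + 1/(g + g)) = 1/(g + 1/(2*g)))
23328 + z(I(5, -11)) = 23328 + 2*(-11)/(1 + 2*(-11)**2) = 23328 + 2*(-11)/(1 + 2*121) = 23328 + 2*(-11)/(1 + 242) = 23328 + 2*(-11)/243 = 23328 + 2*(-11)*(1/243) = 23328 - 22/243 = 5668682/243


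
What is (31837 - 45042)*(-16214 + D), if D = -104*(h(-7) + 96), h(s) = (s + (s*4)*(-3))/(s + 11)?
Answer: 372381000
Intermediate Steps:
h(s) = -11*s/(11 + s) (h(s) = (s + (4*s)*(-3))/(11 + s) = (s - 12*s)/(11 + s) = (-11*s)/(11 + s) = -11*s/(11 + s))
D = -11986 (D = -104*(-11*(-7)/(11 - 7) + 96) = -104*(-11*(-7)/4 + 96) = -104*(-11*(-7)*1/4 + 96) = -104*(77/4 + 96) = -104*461/4 = -11986)
(31837 - 45042)*(-16214 + D) = (31837 - 45042)*(-16214 - 11986) = -13205*(-28200) = 372381000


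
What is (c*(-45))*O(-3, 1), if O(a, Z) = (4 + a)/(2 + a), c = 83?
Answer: 3735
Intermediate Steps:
O(a, Z) = (4 + a)/(2 + a)
(c*(-45))*O(-3, 1) = (83*(-45))*((4 - 3)/(2 - 3)) = -3735/(-1) = -(-3735) = -3735*(-1) = 3735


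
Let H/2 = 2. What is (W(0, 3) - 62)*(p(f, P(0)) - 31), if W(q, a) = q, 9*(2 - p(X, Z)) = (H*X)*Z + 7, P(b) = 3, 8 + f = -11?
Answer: 2480/9 ≈ 275.56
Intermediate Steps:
f = -19 (f = -8 - 11 = -19)
H = 4 (H = 2*2 = 4)
p(X, Z) = 11/9 - 4*X*Z/9 (p(X, Z) = 2 - ((4*X)*Z + 7)/9 = 2 - (4*X*Z + 7)/9 = 2 - (7 + 4*X*Z)/9 = 2 + (-7/9 - 4*X*Z/9) = 11/9 - 4*X*Z/9)
(W(0, 3) - 62)*(p(f, P(0)) - 31) = (0 - 62)*((11/9 - 4/9*(-19)*3) - 31) = -62*((11/9 + 76/3) - 31) = -62*(239/9 - 31) = -62*(-40/9) = 2480/9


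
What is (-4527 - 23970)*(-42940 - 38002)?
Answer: 2306604174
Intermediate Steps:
(-4527 - 23970)*(-42940 - 38002) = -28497*(-80942) = 2306604174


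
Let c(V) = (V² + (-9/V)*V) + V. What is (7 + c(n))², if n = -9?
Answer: 4900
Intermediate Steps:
c(V) = -9 + V + V² (c(V) = (V² - 9) + V = (-9 + V²) + V = -9 + V + V²)
(7 + c(n))² = (7 + (-9 - 9 + (-9)²))² = (7 + (-9 - 9 + 81))² = (7 + 63)² = 70² = 4900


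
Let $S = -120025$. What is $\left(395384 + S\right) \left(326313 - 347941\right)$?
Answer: $-5955464452$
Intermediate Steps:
$\left(395384 + S\right) \left(326313 - 347941\right) = \left(395384 - 120025\right) \left(326313 - 347941\right) = 275359 \left(-21628\right) = -5955464452$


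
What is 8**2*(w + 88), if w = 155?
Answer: 15552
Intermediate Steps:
8**2*(w + 88) = 8**2*(155 + 88) = 64*243 = 15552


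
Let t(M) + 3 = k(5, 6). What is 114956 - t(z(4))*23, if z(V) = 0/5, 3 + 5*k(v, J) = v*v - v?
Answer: 574734/5 ≈ 1.1495e+5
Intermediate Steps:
k(v, J) = -3/5 - v/5 + v**2/5 (k(v, J) = -3/5 + (v*v - v)/5 = -3/5 + (v**2 - v)/5 = -3/5 + (-v/5 + v**2/5) = -3/5 - v/5 + v**2/5)
z(V) = 0 (z(V) = 0*(1/5) = 0)
t(M) = 2/5 (t(M) = -3 + (-3/5 - 1/5*5 + (1/5)*5**2) = -3 + (-3/5 - 1 + (1/5)*25) = -3 + (-3/5 - 1 + 5) = -3 + 17/5 = 2/5)
114956 - t(z(4))*23 = 114956 - 2*23/5 = 114956 - 1*46/5 = 114956 - 46/5 = 574734/5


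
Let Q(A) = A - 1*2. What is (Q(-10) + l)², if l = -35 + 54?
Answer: 49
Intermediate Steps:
l = 19
Q(A) = -2 + A (Q(A) = A - 2 = -2 + A)
(Q(-10) + l)² = ((-2 - 10) + 19)² = (-12 + 19)² = 7² = 49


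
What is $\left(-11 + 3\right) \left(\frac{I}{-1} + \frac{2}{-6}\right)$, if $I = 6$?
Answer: $\frac{152}{3} \approx 50.667$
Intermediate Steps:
$\left(-11 + 3\right) \left(\frac{I}{-1} + \frac{2}{-6}\right) = \left(-11 + 3\right) \left(\frac{6}{-1} + \frac{2}{-6}\right) = - 8 \left(6 \left(-1\right) + 2 \left(- \frac{1}{6}\right)\right) = - 8 \left(-6 - \frac{1}{3}\right) = \left(-8\right) \left(- \frac{19}{3}\right) = \frac{152}{3}$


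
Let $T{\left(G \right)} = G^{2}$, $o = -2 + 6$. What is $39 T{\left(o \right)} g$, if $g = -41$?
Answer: $-25584$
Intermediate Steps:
$o = 4$
$39 T{\left(o \right)} g = 39 \cdot 4^{2} \left(-41\right) = 39 \cdot 16 \left(-41\right) = 624 \left(-41\right) = -25584$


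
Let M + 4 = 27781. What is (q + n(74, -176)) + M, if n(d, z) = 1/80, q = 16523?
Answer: 3544001/80 ≈ 44300.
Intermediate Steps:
M = 27777 (M = -4 + 27781 = 27777)
n(d, z) = 1/80
(q + n(74, -176)) + M = (16523 + 1/80) + 27777 = 1321841/80 + 27777 = 3544001/80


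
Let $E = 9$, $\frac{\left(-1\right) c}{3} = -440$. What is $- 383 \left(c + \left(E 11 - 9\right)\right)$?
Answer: $-540030$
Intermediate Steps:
$c = 1320$ ($c = \left(-3\right) \left(-440\right) = 1320$)
$- 383 \left(c + \left(E 11 - 9\right)\right) = - 383 \left(1320 + \left(9 \cdot 11 - 9\right)\right) = - 383 \left(1320 + \left(99 - 9\right)\right) = - 383 \left(1320 + 90\right) = \left(-383\right) 1410 = -540030$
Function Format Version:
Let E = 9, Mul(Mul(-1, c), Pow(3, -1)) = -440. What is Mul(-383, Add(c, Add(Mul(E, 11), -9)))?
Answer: -540030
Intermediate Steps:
c = 1320 (c = Mul(-3, -440) = 1320)
Mul(-383, Add(c, Add(Mul(E, 11), -9))) = Mul(-383, Add(1320, Add(Mul(9, 11), -9))) = Mul(-383, Add(1320, Add(99, -9))) = Mul(-383, Add(1320, 90)) = Mul(-383, 1410) = -540030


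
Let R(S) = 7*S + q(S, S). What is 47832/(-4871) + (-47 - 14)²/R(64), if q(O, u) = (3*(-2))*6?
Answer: -1581793/2006852 ≈ -0.78820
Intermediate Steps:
q(O, u) = -36 (q(O, u) = -6*6 = -36)
R(S) = -36 + 7*S (R(S) = 7*S - 36 = -36 + 7*S)
47832/(-4871) + (-47 - 14)²/R(64) = 47832/(-4871) + (-47 - 14)²/(-36 + 7*64) = 47832*(-1/4871) + (-61)²/(-36 + 448) = -47832/4871 + 3721/412 = -1581793/2006852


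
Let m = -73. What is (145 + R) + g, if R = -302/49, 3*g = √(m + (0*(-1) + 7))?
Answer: 6803/49 + I*√66/3 ≈ 138.84 + 2.708*I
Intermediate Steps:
g = I*√66/3 (g = √(-73 + (0*(-1) + 7))/3 = √(-73 + (0 + 7))/3 = √(-73 + 7)/3 = √(-66)/3 = (I*√66)/3 = I*√66/3 ≈ 2.708*I)
R = -302/49 (R = -302*1/49 = -302/49 ≈ -6.1633)
(145 + R) + g = (145 - 302/49) + I*√66/3 = 6803/49 + I*√66/3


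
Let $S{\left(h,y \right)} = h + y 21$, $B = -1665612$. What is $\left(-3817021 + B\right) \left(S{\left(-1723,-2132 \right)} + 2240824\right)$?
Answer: $-12030700588257$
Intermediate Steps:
$S{\left(h,y \right)} = h + 21 y$
$\left(-3817021 + B\right) \left(S{\left(-1723,-2132 \right)} + 2240824\right) = \left(-3817021 - 1665612\right) \left(\left(-1723 + 21 \left(-2132\right)\right) + 2240824\right) = - 5482633 \left(\left(-1723 - 44772\right) + 2240824\right) = - 5482633 \left(-46495 + 2240824\right) = \left(-5482633\right) 2194329 = -12030700588257$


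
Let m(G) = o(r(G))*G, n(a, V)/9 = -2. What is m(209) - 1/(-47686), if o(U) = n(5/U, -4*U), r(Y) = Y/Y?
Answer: -179394731/47686 ≈ -3762.0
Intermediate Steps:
r(Y) = 1
n(a, V) = -18 (n(a, V) = 9*(-2) = -18)
o(U) = -18
m(G) = -18*G
m(209) - 1/(-47686) = -18*209 - 1/(-47686) = -3762 - 1*(-1/47686) = -3762 + 1/47686 = -179394731/47686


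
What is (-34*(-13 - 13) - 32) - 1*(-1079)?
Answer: 1931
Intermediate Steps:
(-34*(-13 - 13) - 32) - 1*(-1079) = (-34*(-26) - 32) + 1079 = (884 - 32) + 1079 = 852 + 1079 = 1931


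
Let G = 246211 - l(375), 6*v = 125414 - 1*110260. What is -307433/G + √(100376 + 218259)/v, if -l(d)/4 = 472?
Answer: -307433/248099 + 3*√318635/7577 ≈ -1.0157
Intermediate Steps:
l(d) = -1888 (l(d) = -4*472 = -1888)
v = 7577/3 (v = (125414 - 1*110260)/6 = (125414 - 110260)/6 = (⅙)*15154 = 7577/3 ≈ 2525.7)
G = 248099 (G = 246211 - 1*(-1888) = 246211 + 1888 = 248099)
-307433/G + √(100376 + 218259)/v = -307433/248099 + √(100376 + 218259)/(7577/3) = -307433*1/248099 + √318635*(3/7577) = -307433/248099 + 3*√318635/7577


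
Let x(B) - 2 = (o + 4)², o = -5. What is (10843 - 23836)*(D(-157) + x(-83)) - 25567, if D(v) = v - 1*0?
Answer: 1975355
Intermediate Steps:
D(v) = v (D(v) = v + 0 = v)
x(B) = 3 (x(B) = 2 + (-5 + 4)² = 2 + (-1)² = 2 + 1 = 3)
(10843 - 23836)*(D(-157) + x(-83)) - 25567 = (10843 - 23836)*(-157 + 3) - 25567 = -12993*(-154) - 25567 = 2000922 - 25567 = 1975355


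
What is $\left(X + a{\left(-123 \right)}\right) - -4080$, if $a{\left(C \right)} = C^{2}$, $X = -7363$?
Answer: $11846$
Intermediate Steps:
$\left(X + a{\left(-123 \right)}\right) - -4080 = \left(-7363 + \left(-123\right)^{2}\right) - -4080 = \left(-7363 + 15129\right) + 4080 = 7766 + 4080 = 11846$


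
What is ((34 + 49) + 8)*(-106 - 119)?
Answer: -20475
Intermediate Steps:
((34 + 49) + 8)*(-106 - 119) = (83 + 8)*(-225) = 91*(-225) = -20475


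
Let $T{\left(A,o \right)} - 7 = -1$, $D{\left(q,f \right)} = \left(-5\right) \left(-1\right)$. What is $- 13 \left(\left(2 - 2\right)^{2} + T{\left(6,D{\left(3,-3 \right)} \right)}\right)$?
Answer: $-78$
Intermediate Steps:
$D{\left(q,f \right)} = 5$
$T{\left(A,o \right)} = 6$ ($T{\left(A,o \right)} = 7 - 1 = 6$)
$- 13 \left(\left(2 - 2\right)^{2} + T{\left(6,D{\left(3,-3 \right)} \right)}\right) = - 13 \left(\left(2 - 2\right)^{2} + 6\right) = - 13 \left(0^{2} + 6\right) = - 13 \left(0 + 6\right) = \left(-13\right) 6 = -78$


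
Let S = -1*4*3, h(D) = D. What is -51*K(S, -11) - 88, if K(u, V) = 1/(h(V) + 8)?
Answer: -71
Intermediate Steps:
S = -12 (S = -4*3 = -12)
K(u, V) = 1/(8 + V) (K(u, V) = 1/(V + 8) = 1/(8 + V))
-51*K(S, -11) - 88 = -51/(8 - 11) - 88 = -51/(-3) - 88 = -51*(-⅓) - 88 = 17 - 88 = -71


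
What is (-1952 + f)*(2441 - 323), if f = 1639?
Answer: -662934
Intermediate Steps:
(-1952 + f)*(2441 - 323) = (-1952 + 1639)*(2441 - 323) = -313*2118 = -662934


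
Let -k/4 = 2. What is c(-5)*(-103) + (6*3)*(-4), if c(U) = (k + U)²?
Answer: -17479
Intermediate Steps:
k = -8 (k = -4*2 = -8)
c(U) = (-8 + U)²
c(-5)*(-103) + (6*3)*(-4) = (-8 - 5)²*(-103) + (6*3)*(-4) = (-13)²*(-103) + 18*(-4) = 169*(-103) - 72 = -17407 - 72 = -17479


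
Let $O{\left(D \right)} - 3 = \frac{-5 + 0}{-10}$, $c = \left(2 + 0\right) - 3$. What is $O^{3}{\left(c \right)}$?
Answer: $\frac{343}{8} \approx 42.875$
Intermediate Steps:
$c = -1$ ($c = 2 - 3 = -1$)
$O{\left(D \right)} = \frac{7}{2}$ ($O{\left(D \right)} = 3 + \frac{-5 + 0}{-10} = 3 - - \frac{1}{2} = 3 + \frac{1}{2} = \frac{7}{2}$)
$O^{3}{\left(c \right)} = \left(\frac{7}{2}\right)^{3} = \frac{343}{8}$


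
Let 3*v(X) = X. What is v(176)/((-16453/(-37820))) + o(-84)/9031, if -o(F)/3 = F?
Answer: 60125664388/445761129 ≈ 134.88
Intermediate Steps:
v(X) = X/3
o(F) = -3*F
v(176)/((-16453/(-37820))) + o(-84)/9031 = ((⅓)*176)/((-16453/(-37820))) - 3*(-84)/9031 = 176/(3*((-16453*(-1/37820)))) + 252*(1/9031) = 176/(3*(16453/37820)) + 252/9031 = (176/3)*(37820/16453) + 252/9031 = 6656320/49359 + 252/9031 = 60125664388/445761129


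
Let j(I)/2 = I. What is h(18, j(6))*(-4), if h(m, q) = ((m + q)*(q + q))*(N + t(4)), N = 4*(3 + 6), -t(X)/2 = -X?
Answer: -126720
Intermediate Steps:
j(I) = 2*I
t(X) = 2*X (t(X) = -(-2)*X = 2*X)
N = 36 (N = 4*9 = 36)
h(m, q) = 88*q*(m + q) (h(m, q) = ((m + q)*(q + q))*(36 + 2*4) = ((m + q)*(2*q))*(36 + 8) = (2*q*(m + q))*44 = 88*q*(m + q))
h(18, j(6))*(-4) = (88*(2*6)*(18 + 2*6))*(-4) = (88*12*(18 + 12))*(-4) = (88*12*30)*(-4) = 31680*(-4) = -126720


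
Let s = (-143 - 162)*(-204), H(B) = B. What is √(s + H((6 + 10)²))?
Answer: 2*√15619 ≈ 249.95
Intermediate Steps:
s = 62220 (s = -305*(-204) = 62220)
√(s + H((6 + 10)²)) = √(62220 + (6 + 10)²) = √(62220 + 16²) = √(62220 + 256) = √62476 = 2*√15619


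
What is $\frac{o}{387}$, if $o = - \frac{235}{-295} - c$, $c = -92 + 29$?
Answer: $\frac{3764}{22833} \approx 0.16485$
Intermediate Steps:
$c = -63$
$o = \frac{3764}{59}$ ($o = - \frac{235}{-295} - -63 = \left(-235\right) \left(- \frac{1}{295}\right) + 63 = \frac{47}{59} + 63 = \frac{3764}{59} \approx 63.797$)
$\frac{o}{387} = \frac{3764}{59 \cdot 387} = \frac{3764}{59} \cdot \frac{1}{387} = \frac{3764}{22833}$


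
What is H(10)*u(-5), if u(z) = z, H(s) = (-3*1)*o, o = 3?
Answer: 45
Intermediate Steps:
H(s) = -9 (H(s) = -3*1*3 = -3*3 = -9)
H(10)*u(-5) = -9*(-5) = 45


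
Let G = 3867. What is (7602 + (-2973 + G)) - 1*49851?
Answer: -41355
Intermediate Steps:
(7602 + (-2973 + G)) - 1*49851 = (7602 + (-2973 + 3867)) - 1*49851 = (7602 + 894) - 49851 = 8496 - 49851 = -41355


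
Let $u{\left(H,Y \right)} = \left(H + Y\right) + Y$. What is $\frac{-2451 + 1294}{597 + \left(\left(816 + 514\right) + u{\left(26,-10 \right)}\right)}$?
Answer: $- \frac{1157}{1933} \approx -0.59855$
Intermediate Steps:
$u{\left(H,Y \right)} = H + 2 Y$
$\frac{-2451 + 1294}{597 + \left(\left(816 + 514\right) + u{\left(26,-10 \right)}\right)} = \frac{-2451 + 1294}{597 + \left(\left(816 + 514\right) + \left(26 + 2 \left(-10\right)\right)\right)} = - \frac{1157}{597 + \left(1330 + \left(26 - 20\right)\right)} = - \frac{1157}{597 + \left(1330 + 6\right)} = - \frac{1157}{597 + 1336} = - \frac{1157}{1933}$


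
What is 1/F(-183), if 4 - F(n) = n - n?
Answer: ¼ ≈ 0.25000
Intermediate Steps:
F(n) = 4 (F(n) = 4 - (n - n) = 4 - 1*0 = 4 + 0 = 4)
1/F(-183) = 1/4 = ¼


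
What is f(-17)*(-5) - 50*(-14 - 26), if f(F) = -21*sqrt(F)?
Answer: 2000 + 105*I*sqrt(17) ≈ 2000.0 + 432.93*I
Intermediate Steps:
f(-17)*(-5) - 50*(-14 - 26) = -21*I*sqrt(17)*(-5) - 50*(-14 - 26) = -21*I*sqrt(17)*(-5) - 50*(-40) = -21*I*sqrt(17)*(-5) - 1*(-2000) = 105*I*sqrt(17) + 2000 = 2000 + 105*I*sqrt(17)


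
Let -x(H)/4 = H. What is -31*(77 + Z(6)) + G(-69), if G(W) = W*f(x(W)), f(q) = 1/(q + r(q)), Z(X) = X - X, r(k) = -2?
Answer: -654107/274 ≈ -2387.3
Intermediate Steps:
x(H) = -4*H
Z(X) = 0
f(q) = 1/(-2 + q) (f(q) = 1/(q - 2) = 1/(-2 + q))
G(W) = W/(-2 - 4*W)
-31*(77 + Z(6)) + G(-69) = -31*(77 + 0) - 1*(-69)/(2 + 4*(-69)) = -31*77 - 1*(-69)/(2 - 276) = -2387 - 1*(-69)/(-274) = -2387 - 1*(-69)*(-1/274) = -2387 - 69/274 = -654107/274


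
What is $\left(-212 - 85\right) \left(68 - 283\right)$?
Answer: $63855$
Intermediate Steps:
$\left(-212 - 85\right) \left(68 - 283\right) = - 297 \left(68 - 283\right) = \left(-297\right) \left(-215\right) = 63855$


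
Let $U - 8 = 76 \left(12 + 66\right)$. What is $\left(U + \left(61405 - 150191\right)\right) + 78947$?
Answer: $-3903$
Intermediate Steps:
$U = 5936$ ($U = 8 + 76 \left(12 + 66\right) = 8 + 76 \cdot 78 = 8 + 5928 = 5936$)
$\left(U + \left(61405 - 150191\right)\right) + 78947 = \left(5936 + \left(61405 - 150191\right)\right) + 78947 = \left(5936 - 88786\right) + 78947 = -82850 + 78947 = -3903$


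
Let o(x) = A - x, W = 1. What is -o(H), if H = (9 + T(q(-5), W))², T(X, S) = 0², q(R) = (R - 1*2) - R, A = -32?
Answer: 113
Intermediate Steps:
q(R) = -2 (q(R) = (R - 2) - R = (-2 + R) - R = -2)
T(X, S) = 0
H = 81 (H = (9 + 0)² = 9² = 81)
o(x) = -32 - x
-o(H) = -(-32 - 1*81) = -(-32 - 81) = -1*(-113) = 113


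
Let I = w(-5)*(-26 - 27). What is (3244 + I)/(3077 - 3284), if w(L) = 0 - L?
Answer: -331/23 ≈ -14.391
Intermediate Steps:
w(L) = -L
I = -265 (I = (-1*(-5))*(-26 - 27) = 5*(-53) = -265)
(3244 + I)/(3077 - 3284) = (3244 - 265)/(3077 - 3284) = 2979/(-207) = 2979*(-1/207) = -331/23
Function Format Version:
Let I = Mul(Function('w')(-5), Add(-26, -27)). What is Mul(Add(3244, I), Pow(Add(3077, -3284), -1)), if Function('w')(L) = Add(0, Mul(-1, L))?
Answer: Rational(-331, 23) ≈ -14.391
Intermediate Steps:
Function('w')(L) = Mul(-1, L)
I = -265 (I = Mul(Mul(-1, -5), Add(-26, -27)) = Mul(5, -53) = -265)
Mul(Add(3244, I), Pow(Add(3077, -3284), -1)) = Mul(Add(3244, -265), Pow(Add(3077, -3284), -1)) = Mul(2979, Pow(-207, -1)) = Mul(2979, Rational(-1, 207)) = Rational(-331, 23)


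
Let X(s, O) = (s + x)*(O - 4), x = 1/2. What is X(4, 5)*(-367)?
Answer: -3303/2 ≈ -1651.5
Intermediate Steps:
x = ½ ≈ 0.50000
X(s, O) = (½ + s)*(-4 + O) (X(s, O) = (s + ½)*(O - 4) = (½ + s)*(-4 + O))
X(4, 5)*(-367) = (-2 + (½)*5 - 4*4 + 5*4)*(-367) = (-2 + 5/2 - 16 + 20)*(-367) = (9/2)*(-367) = -3303/2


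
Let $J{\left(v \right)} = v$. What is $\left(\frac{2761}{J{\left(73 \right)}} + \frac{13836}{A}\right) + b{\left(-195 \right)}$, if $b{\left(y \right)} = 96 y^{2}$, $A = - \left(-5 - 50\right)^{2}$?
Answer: $\frac{806106921997}{220825} \approx 3.6504 \cdot 10^{6}$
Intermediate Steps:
$A = -3025$ ($A = - \left(-55\right)^{2} = \left(-1\right) 3025 = -3025$)
$\left(\frac{2761}{J{\left(73 \right)}} + \frac{13836}{A}\right) + b{\left(-195 \right)} = \left(\frac{2761}{73} + \frac{13836}{-3025}\right) + 96 \left(-195\right)^{2} = \left(2761 \cdot \frac{1}{73} + 13836 \left(- \frac{1}{3025}\right)\right) + 96 \cdot 38025 = \left(\frac{2761}{73} - \frac{13836}{3025}\right) + 3650400 = \frac{7341997}{220825} + 3650400 = \frac{806106921997}{220825}$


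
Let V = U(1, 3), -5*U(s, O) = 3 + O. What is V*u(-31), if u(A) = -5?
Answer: 6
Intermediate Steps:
U(s, O) = -⅗ - O/5 (U(s, O) = -(3 + O)/5 = -⅗ - O/5)
V = -6/5 (V = -⅗ - ⅕*3 = -⅗ - ⅗ = -6/5 ≈ -1.2000)
V*u(-31) = -6/5*(-5) = 6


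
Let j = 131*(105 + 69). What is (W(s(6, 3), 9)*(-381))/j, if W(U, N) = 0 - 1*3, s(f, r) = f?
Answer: 381/7598 ≈ 0.050145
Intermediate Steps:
W(U, N) = -3 (W(U, N) = 0 - 3 = -3)
j = 22794 (j = 131*174 = 22794)
(W(s(6, 3), 9)*(-381))/j = -3*(-381)/22794 = 1143*(1/22794) = 381/7598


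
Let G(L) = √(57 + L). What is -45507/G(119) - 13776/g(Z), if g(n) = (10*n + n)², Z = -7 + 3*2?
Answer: -13776/121 - 4137*√11/4 ≈ -3544.1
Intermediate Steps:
Z = -1 (Z = -7 + 6 = -1)
g(n) = 121*n² (g(n) = (11*n)² = 121*n²)
-45507/G(119) - 13776/g(Z) = -45507/√(57 + 119) - 13776/(121*(-1)²) = -45507*√11/44 - 13776/(121*1) = -45507*√11/44 - 13776/121 = -4137*√11/4 - 13776*1/121 = -4137*√11/4 - 13776/121 = -13776/121 - 4137*√11/4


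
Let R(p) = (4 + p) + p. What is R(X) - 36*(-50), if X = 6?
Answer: 1816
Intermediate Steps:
R(p) = 4 + 2*p
R(X) - 36*(-50) = (4 + 2*6) - 36*(-50) = (4 + 12) + 1800 = 16 + 1800 = 1816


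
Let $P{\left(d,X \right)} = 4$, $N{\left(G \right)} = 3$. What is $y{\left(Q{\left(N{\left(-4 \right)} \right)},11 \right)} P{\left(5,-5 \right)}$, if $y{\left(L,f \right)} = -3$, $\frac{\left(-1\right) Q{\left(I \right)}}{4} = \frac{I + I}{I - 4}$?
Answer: $-12$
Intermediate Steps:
$Q{\left(I \right)} = - \frac{8 I}{-4 + I}$ ($Q{\left(I \right)} = - 4 \frac{I + I}{I - 4} = - 4 \frac{2 I}{-4 + I} = - \frac{8 I}{-4 + I}$)
$y{\left(Q{\left(N{\left(-4 \right)} \right)},11 \right)} P{\left(5,-5 \right)} = \left(-3\right) 4 = -12$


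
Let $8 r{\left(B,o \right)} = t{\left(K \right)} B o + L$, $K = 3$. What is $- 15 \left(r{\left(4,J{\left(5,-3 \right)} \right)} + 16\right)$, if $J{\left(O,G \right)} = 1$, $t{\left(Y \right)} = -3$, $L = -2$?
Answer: $- \frac{855}{4} \approx -213.75$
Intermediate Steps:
$r{\left(B,o \right)} = - \frac{1}{4} - \frac{3 B o}{8}$ ($r{\left(B,o \right)} = \frac{- 3 B o - 2}{8} = \frac{-2 - 3 B o}{8} = - \frac{1}{4} - \frac{3 B o}{8}$)
$- 15 \left(r{\left(4,J{\left(5,-3 \right)} \right)} + 16\right) = - 15 \left(\left(- \frac{1}{4} - \frac{3}{2} \cdot 1\right) + 16\right) = - 15 \left(\left(- \frac{1}{4} - \frac{3}{2}\right) + 16\right) = - 15 \left(- \frac{7}{4} + 16\right) = \left(-15\right) \frac{57}{4} = - \frac{855}{4}$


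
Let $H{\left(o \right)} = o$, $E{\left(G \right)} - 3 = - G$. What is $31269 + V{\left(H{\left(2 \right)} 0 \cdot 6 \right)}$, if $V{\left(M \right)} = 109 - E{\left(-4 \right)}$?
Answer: $31371$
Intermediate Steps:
$E{\left(G \right)} = 3 - G$
$V{\left(M \right)} = 102$ ($V{\left(M \right)} = 109 - \left(3 - -4\right) = 109 - \left(3 + 4\right) = 109 - 7 = 102$)
$31269 + V{\left(H{\left(2 \right)} 0 \cdot 6 \right)} = 31269 + 102 = 31371$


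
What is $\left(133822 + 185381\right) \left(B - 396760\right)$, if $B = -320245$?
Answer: $-228870147015$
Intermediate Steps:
$\left(133822 + 185381\right) \left(B - 396760\right) = \left(133822 + 185381\right) \left(-320245 - 396760\right) = 319203 \left(-717005\right) = -228870147015$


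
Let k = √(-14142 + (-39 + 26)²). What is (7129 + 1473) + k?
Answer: 8602 + I*√13973 ≈ 8602.0 + 118.21*I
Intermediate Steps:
k = I*√13973 (k = √(-14142 + (-13)²) = √(-14142 + 169) = √(-13973) = I*√13973 ≈ 118.21*I)
(7129 + 1473) + k = (7129 + 1473) + I*√13973 = 8602 + I*√13973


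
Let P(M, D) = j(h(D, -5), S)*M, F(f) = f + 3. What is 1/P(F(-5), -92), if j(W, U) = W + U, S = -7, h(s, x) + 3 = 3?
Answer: 1/14 ≈ 0.071429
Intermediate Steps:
F(f) = 3 + f
h(s, x) = 0 (h(s, x) = -3 + 3 = 0)
j(W, U) = U + W
P(M, D) = -7*M (P(M, D) = (-7 + 0)*M = -7*M)
1/P(F(-5), -92) = 1/(-7*(3 - 5)) = 1/(-7*(-2)) = 1/14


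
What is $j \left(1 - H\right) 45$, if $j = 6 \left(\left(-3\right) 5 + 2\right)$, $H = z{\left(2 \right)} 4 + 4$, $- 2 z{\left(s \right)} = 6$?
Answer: $-31590$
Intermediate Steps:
$z{\left(s \right)} = -3$ ($z{\left(s \right)} = \left(- \frac{1}{2}\right) 6 = -3$)
$H = -8$ ($H = \left(-3\right) 4 + 4 = -12 + 4 = -8$)
$j = -78$ ($j = 6 \left(-15 + 2\right) = 6 \left(-13\right) = -78$)
$j \left(1 - H\right) 45 = - 78 \left(1 - -8\right) 45 = - 78 \left(1 + 8\right) 45 = \left(-78\right) 9 \cdot 45 = \left(-702\right) 45 = -31590$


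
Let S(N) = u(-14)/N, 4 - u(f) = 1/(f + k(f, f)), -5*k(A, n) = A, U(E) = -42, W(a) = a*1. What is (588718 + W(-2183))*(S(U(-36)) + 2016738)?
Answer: 2782151084179645/2352 ≈ 1.1829e+12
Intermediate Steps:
W(a) = a
k(A, n) = -A/5
u(f) = 4 - 5/(4*f) (u(f) = 4 - 1/(f - f/5) = 4 - 1/(4*f/5) = 4 - 5/(4*f))
S(N) = 229/(56*N) (S(N) = (4 - 5/4/(-14))/N = (4 - 5/4*(-1/14))/N = (4 + 5/56)/N = 229/(56*N))
(588718 + W(-2183))*(S(U(-36)) + 2016738) = (588718 - 2183)*((229/56)/(-42) + 2016738) = 586535*((229/56)*(-1/42) + 2016738) = 586535*(-229/2352 + 2016738) = 586535*(4743367547/2352) = 2782151084179645/2352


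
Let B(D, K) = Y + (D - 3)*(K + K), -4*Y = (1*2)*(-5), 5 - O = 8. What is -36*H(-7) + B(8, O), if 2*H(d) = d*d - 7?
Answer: -1567/2 ≈ -783.50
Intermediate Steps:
O = -3 (O = 5 - 1*8 = 5 - 8 = -3)
Y = 5/2 (Y = -1*2*(-5)/4 = -(-5)/2 = -¼*(-10) = 5/2 ≈ 2.5000)
B(D, K) = 5/2 + 2*K*(-3 + D) (B(D, K) = 5/2 + (D - 3)*(K + K) = 5/2 + (-3 + D)*(2*K) = 5/2 + 2*K*(-3 + D))
H(d) = -7/2 + d²/2 (H(d) = (d*d - 7)/2 = (d² - 7)/2 = (-7 + d²)/2 = -7/2 + d²/2)
-36*H(-7) + B(8, O) = -36*(-7/2 + (½)*(-7)²) + (5/2 - 6*(-3) + 2*8*(-3)) = -36*(-7/2 + (½)*49) + (5/2 + 18 - 48) = -36*(-7/2 + 49/2) - 55/2 = -36*21 - 55/2 = -756 - 55/2 = -1567/2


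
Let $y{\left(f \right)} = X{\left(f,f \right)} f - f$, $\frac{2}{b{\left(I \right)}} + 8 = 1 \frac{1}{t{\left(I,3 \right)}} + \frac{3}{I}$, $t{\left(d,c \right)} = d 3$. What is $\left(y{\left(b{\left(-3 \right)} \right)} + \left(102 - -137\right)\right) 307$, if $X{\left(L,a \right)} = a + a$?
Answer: $\frac{123503030}{1681} \approx 73470.0$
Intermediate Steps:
$X{\left(L,a \right)} = 2 a$
$t{\left(d,c \right)} = 3 d$
$b{\left(I \right)} = \frac{2}{-8 + \frac{10}{3 I}}$ ($b{\left(I \right)} = \frac{2}{-8 + \left(1 \frac{1}{3 I} + \frac{3}{I}\right)} = \frac{2}{-8 + \left(\frac{1}{3 I} + \frac{3}{I}\right)} = \frac{2}{-8 + \frac{10}{3 I}}$)
$y{\left(f \right)} = - f + 2 f^{2}$ ($y{\left(f \right)} = 2 f f - f = 2 f^{2} - f = - f + 2 f^{2}$)
$\left(y{\left(b{\left(-3 \right)} \right)} + \left(102 - -137\right)\right) 307 = \left(3 \left(-3\right) \frac{1}{5 - -36} \left(-1 + 2 \cdot 3 \left(-3\right) \frac{1}{5 - -36}\right) + \left(102 - -137\right)\right) 307 = \left(3 \left(-3\right) \frac{1}{5 + 36} \left(-1 + 2 \cdot 3 \left(-3\right) \frac{1}{5 + 36}\right) + \left(102 + 137\right)\right) 307 = \left(3 \left(-3\right) \frac{1}{41} \left(-1 + 2 \cdot 3 \left(-3\right) \frac{1}{41}\right) + 239\right) 307 = \left(- \frac{9 \left(-1 + 2 \left(- \frac{9}{41}\right)\right)}{41} + 239\right) 307 = \left(- \frac{9 \left(-1 - \frac{18}{41}\right)}{41} + 239\right) 307 = \left(\left(- \frac{9}{41}\right) \left(- \frac{59}{41}\right) + 239\right) 307 = \left(\frac{531}{1681} + 239\right) 307 = \frac{402290}{1681} \cdot 307 = \frac{123503030}{1681}$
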